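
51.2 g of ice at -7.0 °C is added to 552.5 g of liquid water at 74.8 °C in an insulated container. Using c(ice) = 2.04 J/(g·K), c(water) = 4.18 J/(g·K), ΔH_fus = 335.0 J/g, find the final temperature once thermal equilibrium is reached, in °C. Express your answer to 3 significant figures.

Heat to bring ice to 0 °C and melt it: q₁ = 51.2×2.04×7.0 + 51.2×335.0 = 17883 J
Heat the water can supply cooling to 0 °C: 552.5×4.18×74.8 = 172747 J > q₁, so all ice melts.
Energy balance: 552.5×4.18×(74.8 − T) = 17883 + 51.2×4.18×(T − 0)
2309.45(74.8 − T) = 17883 + 214.016 T
172747 − 17883 = 2523.466 T
T = 154864 / 2523.466 = 61.37 °C

T_f = 61.4 °C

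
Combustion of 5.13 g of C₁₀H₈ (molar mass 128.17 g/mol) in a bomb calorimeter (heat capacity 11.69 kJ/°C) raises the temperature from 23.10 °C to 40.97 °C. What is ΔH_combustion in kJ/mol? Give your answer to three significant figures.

ΔH = -5220 kJ/mol

ΔT = 40.97 − 23.10 = 17.87 °C
q_cal = C_cal × ΔT = 11.69 × 17.87 = 208.9003 kJ
n = 5.13 / 128.17 = 0.04002 mol
q_rxn = −q_cal = -208.9003 kJ
ΔH = -208.9003 / 0.04002 = -5220 kJ/mol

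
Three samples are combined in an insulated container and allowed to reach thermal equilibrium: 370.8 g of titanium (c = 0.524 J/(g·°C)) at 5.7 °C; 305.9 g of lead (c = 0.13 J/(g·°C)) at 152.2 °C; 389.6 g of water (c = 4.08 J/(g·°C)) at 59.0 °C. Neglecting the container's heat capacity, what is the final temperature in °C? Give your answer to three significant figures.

T_f = 55.4 °C

Σ mᵢcᵢ(T − Tᵢ) = 0  ⇒  T = Σ mᵢcᵢTᵢ / Σ mᵢcᵢ
Σ mᵢcᵢ = 370.8×0.524 + 305.9×0.13 + 389.6×4.08 = 1823.6342
Σ mᵢcᵢTᵢ = 194.2992×5.7 + 39.767×152.2 + 1589.568×59.0 = 100940
T = 100940 / 1823.6342 = 55.35 °C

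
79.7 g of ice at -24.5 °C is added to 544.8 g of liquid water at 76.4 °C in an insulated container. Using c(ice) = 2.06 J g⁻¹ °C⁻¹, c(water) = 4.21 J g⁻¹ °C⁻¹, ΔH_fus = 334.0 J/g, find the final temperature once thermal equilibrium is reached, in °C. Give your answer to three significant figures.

Heat to bring ice to 0 °C and melt it: q₁ = 79.7×2.06×24.5 + 79.7×334.0 = 30642 J
Heat the water can supply cooling to 0 °C: 544.8×4.21×76.4 = 175232 J > q₁, so all ice melts.
Energy balance: 544.8×4.21×(76.4 − T) = 30642 + 79.7×4.21×(T − 0)
2293.608(76.4 − T) = 30642 + 335.537 T
175232 − 30642 = 2629.145 T
T = 144590 / 2629.145 = 55.00 °C

T_f = 55.0 °C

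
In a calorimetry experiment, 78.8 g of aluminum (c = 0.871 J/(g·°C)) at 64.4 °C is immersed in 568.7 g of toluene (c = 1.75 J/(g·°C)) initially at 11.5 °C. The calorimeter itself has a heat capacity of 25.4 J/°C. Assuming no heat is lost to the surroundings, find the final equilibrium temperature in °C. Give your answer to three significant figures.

Heat lost by aluminum = heat gained by toluene + calorimeter.
(78.8)(0.871)(64.4 − T) = [(568.7)(1.75) + 25.4](T − 11.5)
68.6348 (64.4 − T) = 1020.625 (T − 11.5)
4420.1 − 68.6348 T = 1020.625 T − 11737
16157.1 = 1089.2598 T
T = 14.83 °C

T_f = 14.8 °C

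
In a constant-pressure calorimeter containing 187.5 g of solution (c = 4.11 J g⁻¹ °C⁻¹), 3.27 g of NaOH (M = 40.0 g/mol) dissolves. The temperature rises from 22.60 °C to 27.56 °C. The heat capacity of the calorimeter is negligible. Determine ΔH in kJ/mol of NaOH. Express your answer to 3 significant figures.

|ΔT| = |27.56 − 22.60| = 4.96 °C
|q_surr| = (187.5 × 4.11) × 4.96 = 770.625 × 4.96 = 3822 J
n(NaOH) = 3.27 / 40.0 = 0.08175 mol
Temperature rose, so q_rxn = −|q_surr| = -3.822 kJ
ΔH = q_rxn / n = -46.75 kJ/mol

ΔH = -46.8 kJ/mol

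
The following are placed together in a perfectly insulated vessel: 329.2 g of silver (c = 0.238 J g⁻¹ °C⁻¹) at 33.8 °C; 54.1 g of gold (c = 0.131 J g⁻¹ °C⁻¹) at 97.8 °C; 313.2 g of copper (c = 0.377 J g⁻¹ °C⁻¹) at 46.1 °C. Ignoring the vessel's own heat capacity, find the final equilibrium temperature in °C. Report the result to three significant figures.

Σ mᵢcᵢ(T − Tᵢ) = 0  ⇒  T = Σ mᵢcᵢTᵢ / Σ mᵢcᵢ
Σ mᵢcᵢ = 329.2×0.238 + 54.1×0.131 + 313.2×0.377 = 203.5131
Σ mᵢcᵢTᵢ = 78.3496×33.8 + 7.0871×97.8 + 118.0764×46.1 = 8784.7
T = 8784.7 / 203.5131 = 43.17 °C

T_f = 43.2 °C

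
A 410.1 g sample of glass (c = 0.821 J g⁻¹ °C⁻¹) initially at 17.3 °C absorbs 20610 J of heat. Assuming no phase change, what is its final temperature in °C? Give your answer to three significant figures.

ΔT = q / (m c) = 20610 / (410.1 × 0.821) = 61.21 °C
T_f = 17.3 + 61.21 = 78.51 °C

T_f = 78.5 °C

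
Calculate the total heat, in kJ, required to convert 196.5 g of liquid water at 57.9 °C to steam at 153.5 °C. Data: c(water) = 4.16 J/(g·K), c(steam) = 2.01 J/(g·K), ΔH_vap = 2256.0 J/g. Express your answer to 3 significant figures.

q1 (heat water 57.9→100.0 °C): 196.5 × 4.16 × 42.1 = 34414 J
q2 (vaporize at 100 °C): 196.5 × 2256.0 = 443304 J
q3 (heat steam 100.0→153.5 °C): 196.5 × 2.01 × 53.5 = 21131 J
Total: 34414 + 443304 + 21131 = 498849 J = 499 kJ

q = 499 kJ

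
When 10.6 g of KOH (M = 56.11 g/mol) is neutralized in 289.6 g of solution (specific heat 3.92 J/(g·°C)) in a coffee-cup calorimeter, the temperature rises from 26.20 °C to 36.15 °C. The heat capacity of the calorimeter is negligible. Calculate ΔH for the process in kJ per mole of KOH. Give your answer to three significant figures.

|ΔT| = |36.15 − 26.20| = 9.95 °C
|q_surr| = (289.6 × 3.92) × 9.95 = 1135.232 × 9.95 = 11300 J
n(KOH) = 10.6 / 56.11 = 0.1889 mol
Temperature rose, so q_rxn = −|q_surr| = -11.30 kJ
ΔH = q_rxn / n = -59.82 kJ/mol

ΔH = -59.8 kJ/mol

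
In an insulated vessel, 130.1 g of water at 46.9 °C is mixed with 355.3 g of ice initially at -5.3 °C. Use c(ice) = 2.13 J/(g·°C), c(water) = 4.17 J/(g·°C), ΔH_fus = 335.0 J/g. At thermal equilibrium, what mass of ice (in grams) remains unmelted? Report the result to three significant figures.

m_ice remaining = 291 g

Heat to warm all ice to 0 °C: 355.3×2.13×5.3 = 4011.0 J
Heat released by water cooling to 0 °C: 130.1×4.17×46.9 = 25444 J
25444 J < 4011.0 + 355.3×335.0 = 123036.5 J, so not all ice melts; final T = 0 °C.
Heat left for melting: 25444 − 4011.0 = 21433.0 J
Mass melted = 21433.0 / 335.0 = 63.98 g
Ice remaining = 355.3 − 63.98 = 291.32 g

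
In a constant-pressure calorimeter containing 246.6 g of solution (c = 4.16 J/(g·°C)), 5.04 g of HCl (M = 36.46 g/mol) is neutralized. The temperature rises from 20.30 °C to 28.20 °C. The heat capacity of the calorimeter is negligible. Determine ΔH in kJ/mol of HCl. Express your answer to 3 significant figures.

ΔH = -58.6 kJ/mol

|ΔT| = |28.20 − 20.30| = 7.90 °C
|q_surr| = (246.6 × 4.16) × 7.90 = 1025.856 × 7.90 = 8104 J
n(HCl) = 5.04 / 36.46 = 0.1382 mol
Temperature rose, so q_rxn = −|q_surr| = -8.104 kJ
ΔH = q_rxn / n = -58.64 kJ/mol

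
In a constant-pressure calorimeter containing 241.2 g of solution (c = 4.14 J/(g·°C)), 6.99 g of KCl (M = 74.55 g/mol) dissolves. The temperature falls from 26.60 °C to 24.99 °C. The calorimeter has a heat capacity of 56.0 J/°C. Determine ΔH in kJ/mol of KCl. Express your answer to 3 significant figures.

ΔH = 18.1 kJ/mol

|ΔT| = |24.99 − 26.60| = 1.61 °C
|q_surr| = (241.2 × 4.14 + 56.0) × 1.61 = 1054.568 × 1.61 = 1698 J
n(KCl) = 6.99 / 74.55 = 0.09376 mol
Temperature fell, so q_rxn = +|q_surr| = 1.698 kJ
ΔH = q_rxn / n = 18.11 kJ/mol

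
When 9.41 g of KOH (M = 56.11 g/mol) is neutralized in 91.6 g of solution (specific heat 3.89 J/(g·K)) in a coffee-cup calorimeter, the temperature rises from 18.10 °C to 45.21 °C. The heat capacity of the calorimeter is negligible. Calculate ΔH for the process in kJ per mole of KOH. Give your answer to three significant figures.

|ΔT| = |45.21 − 18.10| = 27.11 °C
|q_surr| = (91.6 × 3.89) × 27.11 = 356.324 × 27.11 = 9660 J
n(KOH) = 9.41 / 56.11 = 0.1677 mol
Temperature rose, so q_rxn = −|q_surr| = -9.660 kJ
ΔH = q_rxn / n = -57.60 kJ/mol

ΔH = -57.6 kJ/mol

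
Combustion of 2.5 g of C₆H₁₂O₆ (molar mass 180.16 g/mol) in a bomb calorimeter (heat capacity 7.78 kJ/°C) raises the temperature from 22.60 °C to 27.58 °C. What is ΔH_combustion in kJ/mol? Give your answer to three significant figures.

ΔT = 27.58 − 22.60 = 4.98 °C
q_cal = C_cal × ΔT = 7.78 × 4.98 = 38.7444 kJ
n = 2.5 / 180.16 = 0.01388 mol
q_rxn = −q_cal = -38.7444 kJ
ΔH = -38.7444 / 0.01388 = -2791 kJ/mol

ΔH = -2790 kJ/mol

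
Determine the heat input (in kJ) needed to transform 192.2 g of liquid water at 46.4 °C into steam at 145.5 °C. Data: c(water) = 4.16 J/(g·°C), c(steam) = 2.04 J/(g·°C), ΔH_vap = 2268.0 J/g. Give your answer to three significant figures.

q1 (heat water 46.4→100.0 °C): 192.2 × 4.16 × 53.6 = 42856 J
q2 (vaporize at 100 °C): 192.2 × 2268.0 = 435910 J
q3 (heat steam 100.0→145.5 °C): 192.2 × 2.04 × 45.5 = 17840 J
Total: 42856 + 435910 + 17840 = 496606 J = 497 kJ

q = 497 kJ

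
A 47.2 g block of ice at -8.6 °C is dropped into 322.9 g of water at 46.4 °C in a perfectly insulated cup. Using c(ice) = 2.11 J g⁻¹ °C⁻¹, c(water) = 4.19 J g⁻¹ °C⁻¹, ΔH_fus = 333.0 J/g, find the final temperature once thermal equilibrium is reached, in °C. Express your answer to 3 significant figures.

Heat to bring ice to 0 °C and melt it: q₁ = 47.2×2.11×8.6 + 47.2×333.0 = 16574 J
Heat the water can supply cooling to 0 °C: 322.9×4.19×46.4 = 62776.9 J > q₁, so all ice melts.
Energy balance: 322.9×4.19×(46.4 − T) = 16574 + 47.2×4.19×(T − 0)
1352.951(46.4 − T) = 16574 + 197.768 T
62776.9 − 16574 = 1550.719 T
T = 46202.9 / 1550.719 = 29.79 °C

T_f = 29.8 °C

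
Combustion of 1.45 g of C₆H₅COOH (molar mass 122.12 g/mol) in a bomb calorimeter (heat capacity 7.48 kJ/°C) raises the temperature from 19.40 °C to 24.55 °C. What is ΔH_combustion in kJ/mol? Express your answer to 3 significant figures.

ΔH = -3240 kJ/mol

ΔT = 24.55 − 19.40 = 5.15 °C
q_cal = C_cal × ΔT = 7.48 × 5.15 = 38.522 kJ
n = 1.45 / 122.12 = 0.011874 mol
q_rxn = −q_cal = -38.522 kJ
ΔH = -38.522 / 0.011874 = -3244 kJ/mol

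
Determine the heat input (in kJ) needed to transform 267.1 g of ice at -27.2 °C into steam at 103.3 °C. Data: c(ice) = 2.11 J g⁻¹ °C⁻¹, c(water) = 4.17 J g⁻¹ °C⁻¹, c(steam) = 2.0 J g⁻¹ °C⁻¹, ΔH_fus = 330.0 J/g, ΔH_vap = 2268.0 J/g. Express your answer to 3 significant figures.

q1 (heat ice -27.2→0.0 °C): 267.1 × 2.11 × 27.2 = 15329 J
q2 (melt at 0 °C): 267.1 × 330.0 = 88143 J
q3 (heat water 0.0→100.0 °C): 267.1 × 4.17 × 100.0 = 111381 J
q4 (vaporize at 100 °C): 267.1 × 2268.0 = 605783 J
q5 (heat steam 100.0→103.3 °C): 267.1 × 2.0 × 3.3 = 1763 J
Total: 15329 + 88143 + 111381 + 605783 + 1763 = 822399 J = 822 kJ

q = 822 kJ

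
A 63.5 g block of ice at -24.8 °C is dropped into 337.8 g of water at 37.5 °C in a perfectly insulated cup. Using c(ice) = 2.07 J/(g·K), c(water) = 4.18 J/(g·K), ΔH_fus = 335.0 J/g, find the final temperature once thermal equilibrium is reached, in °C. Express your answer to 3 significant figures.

Heat to bring ice to 0 °C and melt it: q₁ = 63.5×2.07×24.8 + 63.5×335.0 = 24532 J
Heat the water can supply cooling to 0 °C: 337.8×4.18×37.5 = 52950.2 J > q₁, so all ice melts.
Energy balance: 337.8×4.18×(37.5 − T) = 24532 + 63.5×4.18×(T − 0)
1412.004(37.5 − T) = 24532 + 265.43 T
52950.2 − 24532 = 1677.434 T
T = 28418.2 / 1677.434 = 16.94 °C

T_f = 16.9 °C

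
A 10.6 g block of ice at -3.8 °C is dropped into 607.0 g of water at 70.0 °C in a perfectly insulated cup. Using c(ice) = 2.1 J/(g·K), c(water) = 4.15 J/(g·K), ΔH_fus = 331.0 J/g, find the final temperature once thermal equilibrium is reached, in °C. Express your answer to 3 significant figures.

Heat to bring ice to 0 °C and melt it: q₁ = 10.6×2.1×3.8 + 10.6×331.0 = 3593.2 J
Heat the water can supply cooling to 0 °C: 607.0×4.15×70.0 = 176334 J > q₁, so all ice melts.
Energy balance: 607.0×4.15×(70.0 − T) = 3593.2 + 10.6×4.15×(T − 0)
2519.05(70.0 − T) = 3593.2 + 43.99 T
176334 − 3593.2 = 2563.04 T
T = 172740.8 / 2563.04 = 67.40 °C

T_f = 67.4 °C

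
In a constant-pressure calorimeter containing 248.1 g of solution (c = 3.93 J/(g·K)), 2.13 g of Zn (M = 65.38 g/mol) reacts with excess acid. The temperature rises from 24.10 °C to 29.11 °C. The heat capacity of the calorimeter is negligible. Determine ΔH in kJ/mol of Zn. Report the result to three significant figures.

ΔH = -150 kJ/mol

|ΔT| = |29.11 − 24.10| = 5.01 °C
|q_surr| = (248.1 × 3.93) × 5.01 = 975.033 × 5.01 = 4885 J
n(Zn) = 2.13 / 65.38 = 0.03258 mol
Temperature rose, so q_rxn = −|q_surr| = -4.885 kJ
ΔH = q_rxn / n = -149.9 kJ/mol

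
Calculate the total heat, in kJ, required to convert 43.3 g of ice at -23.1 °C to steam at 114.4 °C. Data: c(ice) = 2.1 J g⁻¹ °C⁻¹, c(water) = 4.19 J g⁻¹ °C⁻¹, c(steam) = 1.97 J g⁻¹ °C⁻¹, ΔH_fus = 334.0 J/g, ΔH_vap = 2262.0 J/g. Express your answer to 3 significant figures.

q = 134 kJ

q1 (heat ice -23.1→0.0 °C): 43.3 × 2.1 × 23.1 = 2100 J
q2 (melt at 0 °C): 43.3 × 334.0 = 14462 J
q3 (heat water 0.0→100.0 °C): 43.3 × 4.19 × 100.0 = 18143 J
q4 (vaporize at 100 °C): 43.3 × 2262.0 = 97945 J
q5 (heat steam 100.0→114.4 °C): 43.3 × 1.97 × 14.4 = 1228 J
Total: 2100 + 14462 + 18143 + 97945 + 1228 = 133878 J = 134 kJ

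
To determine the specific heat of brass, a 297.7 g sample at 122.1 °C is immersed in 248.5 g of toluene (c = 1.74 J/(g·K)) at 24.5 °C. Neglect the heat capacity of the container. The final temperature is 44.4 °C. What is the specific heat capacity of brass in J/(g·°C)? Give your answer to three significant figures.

q_gained = (248.5 × 1.74) × (44.4 − 24.5) = 8605 J
q_lost = 297.7 × c × (122.1 − 44.4) = 23131.29 c
Set equal: c = 8605 / 23131.29 = 0.372 J/(g·°C)

c = 0.372 J/(g·°C)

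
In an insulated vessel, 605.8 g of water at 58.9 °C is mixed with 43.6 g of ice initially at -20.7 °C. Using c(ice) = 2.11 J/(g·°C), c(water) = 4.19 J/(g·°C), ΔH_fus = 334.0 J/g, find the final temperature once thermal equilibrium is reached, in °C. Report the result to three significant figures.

T_f = 48.9 °C

Heat to bring ice to 0 °C and melt it: q₁ = 43.6×2.11×20.7 + 43.6×334.0 = 16467 J
Heat the water can supply cooling to 0 °C: 605.8×4.19×58.9 = 149506 J > q₁, so all ice melts.
Energy balance: 605.8×4.19×(58.9 − T) = 16467 + 43.6×4.19×(T − 0)
2538.302(58.9 − T) = 16467 + 182.684 T
149506 − 16467 = 2720.986 T
T = 133039 / 2720.986 = 48.89 °C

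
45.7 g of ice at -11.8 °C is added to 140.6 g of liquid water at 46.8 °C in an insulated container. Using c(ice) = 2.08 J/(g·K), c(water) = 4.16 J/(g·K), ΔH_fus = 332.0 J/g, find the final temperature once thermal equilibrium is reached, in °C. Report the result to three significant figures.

Heat to bring ice to 0 °C and melt it: q₁ = 45.7×2.08×11.8 + 45.7×332.0 = 16294 J
Heat the water can supply cooling to 0 °C: 140.6×4.16×46.8 = 27373.1 J > q₁, so all ice melts.
Energy balance: 140.6×4.16×(46.8 − T) = 16294 + 45.7×4.16×(T − 0)
584.896(46.8 − T) = 16294 + 190.112 T
27373.1 − 16294 = 775.008 T
T = 11079.1 / 775.008 = 14.30 °C

T_f = 14.3 °C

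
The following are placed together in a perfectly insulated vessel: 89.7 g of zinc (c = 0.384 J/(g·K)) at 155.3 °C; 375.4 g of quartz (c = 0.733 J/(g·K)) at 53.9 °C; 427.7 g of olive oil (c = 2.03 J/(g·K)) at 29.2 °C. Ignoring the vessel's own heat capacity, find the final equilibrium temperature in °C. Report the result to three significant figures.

Σ mᵢcᵢ(T − Tᵢ) = 0  ⇒  T = Σ mᵢcᵢTᵢ / Σ mᵢcᵢ
Σ mᵢcᵢ = 89.7×0.384 + 375.4×0.733 + 427.7×2.03 = 1177.8440
Σ mᵢcᵢTᵢ = 34.4448×155.3 + 275.1682×53.9 + 868.231×29.2 = 45533
T = 45533 / 1177.8440 = 38.66 °C

T_f = 38.7 °C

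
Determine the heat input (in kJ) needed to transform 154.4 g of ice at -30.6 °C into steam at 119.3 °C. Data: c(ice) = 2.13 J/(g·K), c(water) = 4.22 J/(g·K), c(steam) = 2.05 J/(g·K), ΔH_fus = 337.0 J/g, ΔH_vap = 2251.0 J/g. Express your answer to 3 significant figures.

q = 481 kJ

q1 (heat ice -30.6→0.0 °C): 154.4 × 2.13 × 30.6 = 10063 J
q2 (melt at 0 °C): 154.4 × 337.0 = 52033 J
q3 (heat water 0.0→100.0 °C): 154.4 × 4.22 × 100.0 = 65157 J
q4 (vaporize at 100 °C): 154.4 × 2251.0 = 347554 J
q5 (heat steam 100.0→119.3 °C): 154.4 × 2.05 × 19.3 = 6109 J
Total: 10063 + 52033 + 65157 + 347554 + 6109 = 480916 J = 481 kJ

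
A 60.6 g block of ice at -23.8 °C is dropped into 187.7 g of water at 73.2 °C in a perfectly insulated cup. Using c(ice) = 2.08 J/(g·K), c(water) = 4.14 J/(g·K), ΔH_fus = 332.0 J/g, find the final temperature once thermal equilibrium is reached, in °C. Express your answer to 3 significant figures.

T_f = 32.8 °C

Heat to bring ice to 0 °C and melt it: q₁ = 60.6×2.08×23.8 + 60.6×332.0 = 23119 J
Heat the water can supply cooling to 0 °C: 187.7×4.14×73.2 = 56882.1 J > q₁, so all ice melts.
Energy balance: 187.7×4.14×(73.2 − T) = 23119 + 60.6×4.14×(T − 0)
777.078(73.2 − T) = 23119 + 250.884 T
56882.1 − 23119 = 1027.962 T
T = 33763.1 / 1027.962 = 32.84 °C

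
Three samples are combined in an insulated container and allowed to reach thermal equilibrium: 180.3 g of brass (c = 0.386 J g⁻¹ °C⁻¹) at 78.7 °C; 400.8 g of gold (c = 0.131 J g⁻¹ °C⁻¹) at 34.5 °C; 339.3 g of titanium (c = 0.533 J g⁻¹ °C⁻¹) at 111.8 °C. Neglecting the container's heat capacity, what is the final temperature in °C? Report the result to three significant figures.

Σ mᵢcᵢ(T − Tᵢ) = 0  ⇒  T = Σ mᵢcᵢTᵢ / Σ mᵢcᵢ
Σ mᵢcᵢ = 180.3×0.386 + 400.8×0.131 + 339.3×0.533 = 302.9475
Σ mᵢcᵢTᵢ = 69.5958×78.7 + 52.5048×34.5 + 180.8469×111.8 = 27507
T = 27507 / 302.9475 = 90.80 °C

T_f = 90.8 °C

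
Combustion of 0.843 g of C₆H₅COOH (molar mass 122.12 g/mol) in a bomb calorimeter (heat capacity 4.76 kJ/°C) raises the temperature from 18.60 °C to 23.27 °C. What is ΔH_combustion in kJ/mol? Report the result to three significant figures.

ΔT = 23.27 − 18.60 = 4.67 °C
q_cal = C_cal × ΔT = 4.76 × 4.67 = 22.2292 kJ
n = 0.843 / 122.12 = 0.006903 mol
q_rxn = −q_cal = -22.2292 kJ
ΔH = -22.2292 / 0.006903 = -3220 kJ/mol

ΔH = -3220 kJ/mol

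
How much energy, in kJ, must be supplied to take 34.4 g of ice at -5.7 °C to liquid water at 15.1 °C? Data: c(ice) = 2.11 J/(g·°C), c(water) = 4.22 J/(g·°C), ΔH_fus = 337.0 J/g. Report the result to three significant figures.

q1 (heat ice -5.7→0.0 °C): 34.4 × 2.11 × 5.7 = 414 J
q2 (melt at 0 °C): 34.4 × 337.0 = 11593 J
q3 (heat water 0.0→15.1 °C): 34.4 × 4.22 × 15.1 = 2192 J
Total: 414 + 11593 + 2192 = 14199 J = 14.2 kJ

q = 14.2 kJ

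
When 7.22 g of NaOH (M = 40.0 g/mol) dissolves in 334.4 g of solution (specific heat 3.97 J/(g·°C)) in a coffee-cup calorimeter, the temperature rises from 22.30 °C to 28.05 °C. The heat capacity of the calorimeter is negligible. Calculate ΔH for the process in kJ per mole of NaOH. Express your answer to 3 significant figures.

|ΔT| = |28.05 − 22.30| = 5.75 °C
|q_surr| = (334.4 × 3.97) × 5.75 = 1327.568 × 5.75 = 7634 J
n(NaOH) = 7.22 / 40.0 = 0.1805 mol
Temperature rose, so q_rxn = −|q_surr| = -7.634 kJ
ΔH = q_rxn / n = -42.29 kJ/mol

ΔH = -42.3 kJ/mol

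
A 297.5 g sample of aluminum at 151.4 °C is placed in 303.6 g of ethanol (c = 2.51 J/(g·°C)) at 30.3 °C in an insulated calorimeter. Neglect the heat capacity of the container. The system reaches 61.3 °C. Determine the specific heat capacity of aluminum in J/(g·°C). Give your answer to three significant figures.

q_gained = (303.6 × 2.51) × (61.3 − 30.3) = 23620 J
q_lost = 297.5 × c × (151.4 − 61.3) = 26804.75 c
Set equal: c = 23620 / 26804.75 = 0.881 J/(g·°C)

c = 0.881 J/(g·°C)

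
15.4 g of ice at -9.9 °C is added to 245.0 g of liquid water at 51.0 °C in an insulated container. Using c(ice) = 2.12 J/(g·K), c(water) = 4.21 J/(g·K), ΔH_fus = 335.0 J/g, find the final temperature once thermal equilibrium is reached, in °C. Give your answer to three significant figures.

T_f = 43.0 °C

Heat to bring ice to 0 °C and melt it: q₁ = 15.4×2.12×9.9 + 15.4×335.0 = 5482.2 J
Heat the water can supply cooling to 0 °C: 245.0×4.21×51.0 = 52604.0 J > q₁, so all ice melts.
Energy balance: 245.0×4.21×(51.0 − T) = 5482.2 + 15.4×4.21×(T − 0)
1031.45(51.0 − T) = 5482.2 + 64.834 T
52604.0 − 5482.2 = 1096.284 T
T = 47121.8 / 1096.284 = 42.98 °C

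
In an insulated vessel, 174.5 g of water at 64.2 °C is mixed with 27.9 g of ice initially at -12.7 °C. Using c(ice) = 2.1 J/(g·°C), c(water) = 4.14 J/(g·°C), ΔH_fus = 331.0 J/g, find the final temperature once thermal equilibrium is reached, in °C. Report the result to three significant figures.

Heat to bring ice to 0 °C and melt it: q₁ = 27.9×2.1×12.7 + 27.9×331.0 = 9979.0 J
Heat the water can supply cooling to 0 °C: 174.5×4.14×64.2 = 46380.0 J > q₁, so all ice melts.
Energy balance: 174.5×4.14×(64.2 − T) = 9979.0 + 27.9×4.14×(T − 0)
722.43(64.2 − T) = 9979.0 + 115.506 T
46380.0 − 9979.0 = 837.936 T
T = 36401.0 / 837.936 = 43.44 °C

T_f = 43.4 °C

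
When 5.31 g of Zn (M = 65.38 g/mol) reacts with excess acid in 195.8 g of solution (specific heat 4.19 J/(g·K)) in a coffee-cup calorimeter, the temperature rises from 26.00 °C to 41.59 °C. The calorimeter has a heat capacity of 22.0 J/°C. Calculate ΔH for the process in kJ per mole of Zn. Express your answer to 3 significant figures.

ΔH = -162 kJ/mol

|ΔT| = |41.59 − 26.00| = 15.59 °C
|q_surr| = (195.8 × 4.19 + 22.0) × 15.59 = 842.402 × 15.59 = 13130 J
n(Zn) = 5.31 / 65.38 = 0.08122 mol
Temperature rose, so q_rxn = −|q_surr| = -13.13 kJ
ΔH = q_rxn / n = -161.7 kJ/mol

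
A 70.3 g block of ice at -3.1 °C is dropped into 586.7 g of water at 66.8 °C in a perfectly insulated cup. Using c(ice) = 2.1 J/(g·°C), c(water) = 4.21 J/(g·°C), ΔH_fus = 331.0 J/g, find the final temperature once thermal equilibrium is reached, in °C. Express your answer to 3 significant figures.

T_f = 51.1 °C

Heat to bring ice to 0 °C and melt it: q₁ = 70.3×2.1×3.1 + 70.3×331.0 = 23727 J
Heat the water can supply cooling to 0 °C: 586.7×4.21×66.8 = 164996 J > q₁, so all ice melts.
Energy balance: 586.7×4.21×(66.8 − T) = 23727 + 70.3×4.21×(T − 0)
2470.007(66.8 − T) = 23727 + 295.963 T
164996 − 23727 = 2765.970 T
T = 141269 / 2765.970 = 51.07 °C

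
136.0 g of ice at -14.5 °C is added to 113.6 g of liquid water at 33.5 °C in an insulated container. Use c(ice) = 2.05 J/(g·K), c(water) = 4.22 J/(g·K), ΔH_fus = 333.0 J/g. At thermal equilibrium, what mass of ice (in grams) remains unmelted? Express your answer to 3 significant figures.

m_ice remaining = 99.9 g

Heat to warm all ice to 0 °C: 136.0×2.05×14.5 = 4042.6 J
Heat released by water cooling to 0 °C: 113.6×4.22×33.5 = 16060 J
16060 J < 4042.6 + 136.0×333.0 = 49330.6 J, so not all ice melts; final T = 0 °C.
Heat left for melting: 16060 − 4042.6 = 12017.4 J
Mass melted = 12017.4 / 333.0 = 36.09 g
Ice remaining = 136.0 − 36.09 = 99.91 g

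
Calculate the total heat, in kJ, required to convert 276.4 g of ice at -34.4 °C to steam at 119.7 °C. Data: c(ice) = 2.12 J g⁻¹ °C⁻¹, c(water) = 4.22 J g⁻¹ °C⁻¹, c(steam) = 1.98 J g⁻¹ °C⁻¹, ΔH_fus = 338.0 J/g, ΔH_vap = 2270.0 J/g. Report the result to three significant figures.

q = 868 kJ

q1 (heat ice -34.4→0.0 °C): 276.4 × 2.12 × 34.4 = 20157 J
q2 (melt at 0 °C): 276.4 × 338.0 = 93423 J
q3 (heat water 0.0→100.0 °C): 276.4 × 4.22 × 100.0 = 116641 J
q4 (vaporize at 100 °C): 276.4 × 2270.0 = 627428 J
q5 (heat steam 100.0→119.7 °C): 276.4 × 1.98 × 19.7 = 10781 J
Total: 20157 + 93423 + 116641 + 627428 + 10781 = 868430 J = 868 kJ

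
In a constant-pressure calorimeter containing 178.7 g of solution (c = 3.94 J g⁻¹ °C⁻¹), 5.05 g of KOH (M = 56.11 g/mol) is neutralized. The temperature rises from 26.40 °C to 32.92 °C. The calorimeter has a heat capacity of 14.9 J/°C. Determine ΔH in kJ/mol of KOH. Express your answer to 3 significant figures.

|ΔT| = |32.92 − 26.40| = 6.52 °C
|q_surr| = (178.7 × 3.94 + 14.9) × 6.52 = 718.978 × 6.52 = 4688 J
n(KOH) = 5.05 / 56.11 = 0.09000 mol
Temperature rose, so q_rxn = −|q_surr| = -4.688 kJ
ΔH = q_rxn / n = -52.09 kJ/mol

ΔH = -52.1 kJ/mol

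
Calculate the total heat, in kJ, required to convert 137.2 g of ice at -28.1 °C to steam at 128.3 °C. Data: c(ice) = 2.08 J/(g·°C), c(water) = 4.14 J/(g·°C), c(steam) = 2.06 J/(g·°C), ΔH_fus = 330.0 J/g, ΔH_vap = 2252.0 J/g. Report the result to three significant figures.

q1 (heat ice -28.1→0.0 °C): 137.2 × 2.08 × 28.1 = 8019 J
q2 (melt at 0 °C): 137.2 × 330.0 = 45276 J
q3 (heat water 0.0→100.0 °C): 137.2 × 4.14 × 100.0 = 56801 J
q4 (vaporize at 100 °C): 137.2 × 2252.0 = 308974 J
q5 (heat steam 100.0→128.3 °C): 137.2 × 2.06 × 28.3 = 7998 J
Total: 8019 + 45276 + 56801 + 308974 + 7998 = 427068 J = 427 kJ

q = 427 kJ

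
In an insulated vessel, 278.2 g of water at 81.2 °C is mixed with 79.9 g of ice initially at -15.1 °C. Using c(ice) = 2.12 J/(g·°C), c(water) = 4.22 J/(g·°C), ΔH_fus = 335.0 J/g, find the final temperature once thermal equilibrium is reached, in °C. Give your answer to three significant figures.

T_f = 43.7 °C

Heat to bring ice to 0 °C and melt it: q₁ = 79.9×2.12×15.1 + 79.9×335.0 = 29324 J
Heat the water can supply cooling to 0 °C: 278.2×4.22×81.2 = 95329.1 J > q₁, so all ice melts.
Energy balance: 278.2×4.22×(81.2 − T) = 29324 + 79.9×4.22×(T − 0)
1174.004(81.2 − T) = 29324 + 337.178 T
95329.1 − 29324 = 1511.182 T
T = 66005.1 / 1511.182 = 43.68 °C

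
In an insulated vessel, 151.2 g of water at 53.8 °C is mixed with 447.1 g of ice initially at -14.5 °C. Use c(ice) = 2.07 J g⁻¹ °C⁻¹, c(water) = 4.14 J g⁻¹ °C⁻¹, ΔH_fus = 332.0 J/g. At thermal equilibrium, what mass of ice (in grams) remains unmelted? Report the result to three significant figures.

Heat to warm all ice to 0 °C: 447.1×2.07×14.5 = 13420 J
Heat released by water cooling to 0 °C: 151.2×4.14×53.8 = 33677 J
33677 J < 13420 + 447.1×332.0 = 161857.2 J, so not all ice melts; final T = 0 °C.
Heat left for melting: 33677 − 13420 = 20257 J
Mass melted = 20257 / 332.0 = 61.02 g
Ice remaining = 447.1 − 61.02 = 386.08 g

m_ice remaining = 386 g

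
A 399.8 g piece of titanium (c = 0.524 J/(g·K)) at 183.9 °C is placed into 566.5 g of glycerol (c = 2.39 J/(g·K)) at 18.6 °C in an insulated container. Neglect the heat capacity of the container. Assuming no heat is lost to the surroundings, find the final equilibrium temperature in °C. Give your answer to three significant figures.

T_f = 40.7 °C

Heat lost by titanium = heat gained by glycerol.
(399.8)(0.524)(183.9 − T) = (566.5)(2.39)(T − 18.6)
209.4952 (183.9 − T) = 1353.935 (T − 18.6)
38526 − 209.4952 T = 1353.935 T − 25183
63709 = 1563.4302 T
T = 40.7495 °C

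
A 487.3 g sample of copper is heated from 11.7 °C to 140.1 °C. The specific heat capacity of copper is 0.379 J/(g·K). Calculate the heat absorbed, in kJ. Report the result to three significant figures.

q = 23.7 kJ

q = m c ΔT = 487.3 × 0.379 × (140.1 − 11.7)
q = 487.3 × 0.379 × 128.4 = 23710 J = 23.7 kJ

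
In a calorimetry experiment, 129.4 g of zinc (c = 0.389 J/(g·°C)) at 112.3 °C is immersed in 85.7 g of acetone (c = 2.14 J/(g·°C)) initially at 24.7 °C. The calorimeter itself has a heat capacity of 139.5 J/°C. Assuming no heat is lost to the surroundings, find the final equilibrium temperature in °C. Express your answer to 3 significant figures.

Heat lost by zinc = heat gained by acetone + calorimeter.
(129.4)(0.389)(112.3 − T) = [(85.7)(2.14) + 139.5](T − 24.7)
50.3366 (112.3 − T) = 322.898 (T − 24.7)
5652.8 − 50.3366 T = 322.898 T − 7975.6
13628.4 = 373.2346 T
T = 36.51 °C

T_f = 36.5 °C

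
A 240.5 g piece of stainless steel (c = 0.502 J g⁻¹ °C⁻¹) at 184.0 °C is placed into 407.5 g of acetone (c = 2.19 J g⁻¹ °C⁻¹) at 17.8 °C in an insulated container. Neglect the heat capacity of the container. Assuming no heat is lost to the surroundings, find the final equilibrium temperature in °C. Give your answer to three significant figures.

T_f = 37.6 °C

Heat lost by stainless steel = heat gained by acetone.
(240.5)(0.502)(184.0 − T) = (407.5)(2.19)(T − 17.8)
120.731 (184.0 − T) = 892.425 (T − 17.8)
22215 − 120.731 T = 892.425 T − 15885
38100 = 1013.156 T
T = 37.61 °C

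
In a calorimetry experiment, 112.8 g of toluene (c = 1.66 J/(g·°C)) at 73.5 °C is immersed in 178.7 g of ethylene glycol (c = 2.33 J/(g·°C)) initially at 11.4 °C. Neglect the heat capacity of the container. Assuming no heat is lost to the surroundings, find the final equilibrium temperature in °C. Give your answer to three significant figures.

Heat lost by toluene = heat gained by ethylene glycol.
(112.8)(1.66)(73.5 − T) = (178.7)(2.33)(T − 11.4)
187.248 (73.5 − T) = 416.371 (T − 11.4)
13763 − 187.248 T = 416.371 T − 4746.6
18509.6 = 603.619 T
T = 30.66 °C

T_f = 30.7 °C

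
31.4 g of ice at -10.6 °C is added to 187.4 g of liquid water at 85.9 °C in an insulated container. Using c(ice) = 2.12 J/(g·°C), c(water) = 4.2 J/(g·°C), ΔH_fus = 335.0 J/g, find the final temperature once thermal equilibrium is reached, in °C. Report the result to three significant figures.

Heat to bring ice to 0 °C and melt it: q₁ = 31.4×2.12×10.6 + 31.4×335.0 = 11225 J
Heat the water can supply cooling to 0 °C: 187.4×4.2×85.9 = 67610.2 J > q₁, so all ice melts.
Energy balance: 187.4×4.2×(85.9 − T) = 11225 + 31.4×4.2×(T − 0)
787.08(85.9 − T) = 11225 + 131.88 T
67610.2 − 11225 = 918.96 T
T = 56385.2 / 918.96 = 61.36 °C

T_f = 61.4 °C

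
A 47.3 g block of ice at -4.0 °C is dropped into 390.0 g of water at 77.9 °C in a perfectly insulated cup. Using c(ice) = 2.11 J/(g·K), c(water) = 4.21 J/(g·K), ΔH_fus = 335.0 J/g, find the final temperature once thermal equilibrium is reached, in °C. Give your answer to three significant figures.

T_f = 60.7 °C

Heat to bring ice to 0 °C and melt it: q₁ = 47.3×2.11×4.0 + 47.3×335.0 = 16245 J
Heat the water can supply cooling to 0 °C: 390.0×4.21×77.9 = 127904 J > q₁, so all ice melts.
Energy balance: 390.0×4.21×(77.9 − T) = 16245 + 47.3×4.21×(T − 0)
1641.9(77.9 − T) = 16245 + 199.133 T
127904 − 16245 = 1841.033 T
T = 111659 / 1841.033 = 60.65 °C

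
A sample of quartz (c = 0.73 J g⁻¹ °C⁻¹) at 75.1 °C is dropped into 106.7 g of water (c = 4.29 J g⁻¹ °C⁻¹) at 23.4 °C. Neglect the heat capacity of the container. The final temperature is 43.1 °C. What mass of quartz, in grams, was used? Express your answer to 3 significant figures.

m = 386 g

q_gained = (106.7 × 4.29) × (43.1 − 23.4) = 9018 J
q_lost = m × 0.73 × (75.1 − 43.1) = 23.36 m
m = 9018 / 23.36 = 386 g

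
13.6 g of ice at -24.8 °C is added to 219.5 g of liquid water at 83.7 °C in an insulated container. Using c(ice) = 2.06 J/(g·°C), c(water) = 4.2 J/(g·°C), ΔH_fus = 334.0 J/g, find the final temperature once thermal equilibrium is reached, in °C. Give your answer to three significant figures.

Heat to bring ice to 0 °C and melt it: q₁ = 13.6×2.06×24.8 + 13.6×334.0 = 5237.2 J
Heat the water can supply cooling to 0 °C: 219.5×4.2×83.7 = 77163.0 J > q₁, so all ice melts.
Energy balance: 219.5×4.2×(83.7 − T) = 5237.2 + 13.6×4.2×(T − 0)
921.9(83.7 − T) = 5237.2 + 57.12 T
77163.0 − 5237.2 = 979.02 T
T = 71925.8 / 979.02 = 73.47 °C

T_f = 73.5 °C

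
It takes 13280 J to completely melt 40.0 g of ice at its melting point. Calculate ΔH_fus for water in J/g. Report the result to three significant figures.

ΔH_fus = 332 J/g

ΔH_fus = q / m = 13280 / 40.0 = 332 J/g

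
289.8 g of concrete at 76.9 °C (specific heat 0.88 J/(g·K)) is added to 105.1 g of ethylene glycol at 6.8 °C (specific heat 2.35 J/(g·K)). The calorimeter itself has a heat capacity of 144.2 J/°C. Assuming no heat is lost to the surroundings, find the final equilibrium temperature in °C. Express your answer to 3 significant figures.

T_f = 34.5 °C

Heat lost by concrete = heat gained by ethylene glycol + calorimeter.
(289.8)(0.88)(76.9 − T) = [(105.1)(2.35) + 144.2](T − 6.8)
255.024 (76.9 − T) = 391.185 (T − 6.8)
19611 − 255.024 T = 391.185 T − 2660.1
22271.1 = 646.209 T
T = 34.46 °C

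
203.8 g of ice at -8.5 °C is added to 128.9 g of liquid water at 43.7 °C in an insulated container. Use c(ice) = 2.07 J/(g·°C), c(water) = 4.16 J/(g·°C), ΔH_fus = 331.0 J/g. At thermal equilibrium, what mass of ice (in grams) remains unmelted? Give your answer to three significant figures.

m_ice remaining = 144 g

Heat to warm all ice to 0 °C: 203.8×2.07×8.5 = 3585.9 J
Heat released by water cooling to 0 °C: 128.9×4.16×43.7 = 23433 J
23433 J < 3585.9 + 203.8×331.0 = 71043.7 J, so not all ice melts; final T = 0 °C.
Heat left for melting: 23433 − 3585.9 = 19847.1 J
Mass melted = 19847.1 / 331.0 = 59.96 g
Ice remaining = 203.8 − 59.96 = 143.84 g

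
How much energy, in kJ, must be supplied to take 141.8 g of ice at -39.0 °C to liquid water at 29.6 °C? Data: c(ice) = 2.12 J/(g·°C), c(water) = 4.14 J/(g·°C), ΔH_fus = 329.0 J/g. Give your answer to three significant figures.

q = 75.8 kJ

q1 (heat ice -39.0→0.0 °C): 141.8 × 2.12 × 39.0 = 11724 J
q2 (melt at 0 °C): 141.8 × 329.0 = 46652 J
q3 (heat water 0.0→29.6 °C): 141.8 × 4.14 × 29.6 = 17377 J
Total: 11724 + 46652 + 17377 = 75753 J = 75.8 kJ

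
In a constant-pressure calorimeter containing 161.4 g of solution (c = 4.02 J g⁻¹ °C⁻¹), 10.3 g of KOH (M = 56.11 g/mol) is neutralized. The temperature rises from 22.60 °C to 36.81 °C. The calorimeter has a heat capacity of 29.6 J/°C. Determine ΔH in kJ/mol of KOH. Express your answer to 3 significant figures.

ΔH = -52.5 kJ/mol

|ΔT| = |36.81 − 22.60| = 14.21 °C
|q_surr| = (161.4 × 4.02 + 29.6) × 14.21 = 678.428 × 14.21 = 9640 J
n(KOH) = 10.3 / 56.11 = 0.1836 mol
Temperature rose, so q_rxn = −|q_surr| = -9.640 kJ
ΔH = q_rxn / n = -52.51 kJ/mol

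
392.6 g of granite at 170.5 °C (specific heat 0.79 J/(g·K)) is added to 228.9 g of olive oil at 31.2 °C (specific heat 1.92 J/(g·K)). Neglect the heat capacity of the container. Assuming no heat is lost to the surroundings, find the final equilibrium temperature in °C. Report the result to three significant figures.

T_f = 88.8 °C

Heat lost by granite = heat gained by olive oil.
(392.6)(0.79)(170.5 − T) = (228.9)(1.92)(T − 31.2)
310.154 (170.5 − T) = 439.488 (T − 31.2)
52881 − 310.154 T = 439.488 T − 13712
66593 = 749.642 T
T = 88.83 °C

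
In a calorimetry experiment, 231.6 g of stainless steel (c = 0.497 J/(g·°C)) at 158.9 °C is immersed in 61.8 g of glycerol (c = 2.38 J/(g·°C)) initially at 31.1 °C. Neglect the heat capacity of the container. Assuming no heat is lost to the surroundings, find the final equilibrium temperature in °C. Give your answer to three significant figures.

Heat lost by stainless steel = heat gained by glycerol.
(231.6)(0.497)(158.9 − T) = (61.8)(2.38)(T − 31.1)
115.1052 (158.9 − T) = 147.084 (T − 31.1)
18290 − 115.1052 T = 147.084 T − 4574.3
22864.3 = 262.1892 T
T = 87.21 °C

T_f = 87.2 °C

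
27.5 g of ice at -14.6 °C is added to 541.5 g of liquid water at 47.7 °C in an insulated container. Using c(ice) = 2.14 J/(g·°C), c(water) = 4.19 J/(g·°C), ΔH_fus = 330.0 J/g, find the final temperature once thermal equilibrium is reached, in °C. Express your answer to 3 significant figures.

Heat to bring ice to 0 °C and melt it: q₁ = 27.5×2.14×14.6 + 27.5×330.0 = 9934.2 J
Heat the water can supply cooling to 0 °C: 541.5×4.19×47.7 = 108226 J > q₁, so all ice melts.
Energy balance: 541.5×4.19×(47.7 − T) = 9934.2 + 27.5×4.19×(T − 0)
2268.885(47.7 − T) = 9934.2 + 115.225 T
108226 − 9934.2 = 2384.110 T
T = 98291.8 / 2384.110 = 41.23 °C

T_f = 41.2 °C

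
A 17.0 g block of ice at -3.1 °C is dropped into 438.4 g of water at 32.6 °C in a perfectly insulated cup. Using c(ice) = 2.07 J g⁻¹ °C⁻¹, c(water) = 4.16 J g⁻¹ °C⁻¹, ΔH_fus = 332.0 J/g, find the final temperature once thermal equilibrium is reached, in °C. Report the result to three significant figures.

Heat to bring ice to 0 °C and melt it: q₁ = 17.0×2.07×3.1 + 17.0×332.0 = 5753.1 J
Heat the water can supply cooling to 0 °C: 438.4×4.16×32.6 = 59454.1 J > q₁, so all ice melts.
Energy balance: 438.4×4.16×(32.6 − T) = 5753.1 + 17.0×4.16×(T − 0)
1823.744(32.6 − T) = 5753.1 + 70.72 T
59454.1 − 5753.1 = 1894.464 T
T = 53701.0 / 1894.464 = 28.346 °C

T_f = 28.3 °C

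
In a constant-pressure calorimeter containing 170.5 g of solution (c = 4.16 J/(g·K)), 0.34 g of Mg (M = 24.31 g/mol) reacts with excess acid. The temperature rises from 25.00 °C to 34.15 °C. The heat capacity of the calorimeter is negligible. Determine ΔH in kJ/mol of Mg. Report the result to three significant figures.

ΔH = -464 kJ/mol

|ΔT| = |34.15 − 25.00| = 9.15 °C
|q_surr| = (170.5 × 4.16) × 9.15 = 709.28 × 9.15 = 6490 J
n(Mg) = 0.34 / 24.31 = 0.01399 mol
Temperature rose, so q_rxn = −|q_surr| = -6.490 kJ
ΔH = q_rxn / n = -463.9 kJ/mol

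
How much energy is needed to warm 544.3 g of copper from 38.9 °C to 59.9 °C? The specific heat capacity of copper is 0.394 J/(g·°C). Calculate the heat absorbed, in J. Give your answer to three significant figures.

q = 4500 J

q = m c ΔT = 544.3 × 0.394 × (59.9 − 38.9)
q = 544.3 × 0.394 × 21.0 = 4504 J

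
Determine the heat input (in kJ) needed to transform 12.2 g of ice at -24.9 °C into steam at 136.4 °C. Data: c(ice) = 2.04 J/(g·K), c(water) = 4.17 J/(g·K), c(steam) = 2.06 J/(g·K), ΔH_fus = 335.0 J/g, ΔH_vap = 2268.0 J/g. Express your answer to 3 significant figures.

q = 38.4 kJ

q1 (heat ice -24.9→0.0 °C): 12.2 × 2.04 × 24.9 = 620 J
q2 (melt at 0 °C): 12.2 × 335.0 = 4087 J
q3 (heat water 0.0→100.0 °C): 12.2 × 4.17 × 100.0 = 5087 J
q4 (vaporize at 100 °C): 12.2 × 2268.0 = 27670 J
q5 (heat steam 100.0→136.4 °C): 12.2 × 2.06 × 36.4 = 915 J
Total: 620 + 4087 + 5087 + 27670 + 915 = 38379 J = 38.4 kJ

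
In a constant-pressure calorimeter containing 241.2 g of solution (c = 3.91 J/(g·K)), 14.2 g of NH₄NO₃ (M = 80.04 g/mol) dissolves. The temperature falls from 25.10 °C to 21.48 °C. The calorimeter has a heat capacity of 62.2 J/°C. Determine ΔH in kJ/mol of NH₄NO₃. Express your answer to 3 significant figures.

|ΔT| = |21.48 − 25.10| = 3.62 °C
|q_surr| = (241.2 × 3.91 + 62.2) × 3.62 = 1005.292 × 3.62 = 3639 J
n(NH₄NO₃) = 14.2 / 80.04 = 0.1774 mol
Temperature fell, so q_rxn = +|q_surr| = 3.639 kJ
ΔH = q_rxn / n = 20.51 kJ/mol

ΔH = 20.5 kJ/mol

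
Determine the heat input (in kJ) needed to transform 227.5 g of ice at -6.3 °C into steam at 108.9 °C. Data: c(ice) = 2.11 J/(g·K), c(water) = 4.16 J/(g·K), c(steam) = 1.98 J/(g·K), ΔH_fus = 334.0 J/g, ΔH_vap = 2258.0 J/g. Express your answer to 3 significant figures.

q1 (heat ice -6.3→0.0 °C): 227.5 × 2.11 × 6.3 = 3024 J
q2 (melt at 0 °C): 227.5 × 334.0 = 75985 J
q3 (heat water 0.0→100.0 °C): 227.5 × 4.16 × 100.0 = 94640 J
q4 (vaporize at 100 °C): 227.5 × 2258.0 = 513695 J
q5 (heat steam 100.0→108.9 °C): 227.5 × 1.98 × 8.9 = 4009 J
Total: 3024 + 75985 + 94640 + 513695 + 4009 = 691353 J = 691 kJ

q = 691 kJ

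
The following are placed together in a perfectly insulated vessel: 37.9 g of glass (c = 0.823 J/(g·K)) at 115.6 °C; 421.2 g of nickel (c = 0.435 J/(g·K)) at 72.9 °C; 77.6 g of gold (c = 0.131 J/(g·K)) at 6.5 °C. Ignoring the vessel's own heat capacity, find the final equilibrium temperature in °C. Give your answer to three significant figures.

Σ mᵢcᵢ(T − Tᵢ) = 0  ⇒  T = Σ mᵢcᵢTᵢ / Σ mᵢcᵢ
Σ mᵢcᵢ = 37.9×0.823 + 421.2×0.435 + 77.6×0.131 = 224.5793
Σ mᵢcᵢTᵢ = 31.1917×115.6 + 183.222×72.9 + 10.1656×6.5 = 17029
T = 17029 / 224.5793 = 75.83 °C

T_f = 75.8 °C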